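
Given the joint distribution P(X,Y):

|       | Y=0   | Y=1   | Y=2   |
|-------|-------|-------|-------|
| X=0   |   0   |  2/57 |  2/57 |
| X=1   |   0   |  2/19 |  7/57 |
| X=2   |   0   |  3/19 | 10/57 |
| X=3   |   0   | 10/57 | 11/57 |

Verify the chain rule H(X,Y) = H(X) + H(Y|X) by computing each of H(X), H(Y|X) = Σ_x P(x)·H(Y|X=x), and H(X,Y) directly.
H(X) = 1.8144 bits, H(Y|X) = 0.9978 bits, H(X,Y) = 2.8121 bits

Marginal of X (row sums):
  P(X=0) = 0 + 2/57 + 2/57 = 4/57
  P(X=1) = 0 + 2/19 + 7/57 = 13/57
  P(X=2) = 0 + 3/19 + 10/57 = 1/3
  P(X=3) = 0 + 10/57 + 11/57 = 7/19
H(X) = -[(4/57)·log₂(4/57) + (13/57)·log₂(13/57) + (1/3)·log₂(1/3) + (7/19)·log₂(7/19)]
  = 0.268975 + 0.486348 + 0.528321 + 0.530737 = 1.8144 bits

H(Y|X) = Σ_x P(x)·H(Y|X=x):
  X=0: P(X=0) = 4/57, P(Y|X=0) = (0, 1/2, 1/2) → H(Y|X=0) = 1.000000
  X=1: P(X=1) = 13/57, P(Y|X=1) = (0, 6/13, 7/13) → H(Y|X=1) = 0.995727
  X=2: P(X=2) = 1/3, P(Y|X=2) = (0, 9/19, 10/19) → H(Y|X=2) = 0.998001
  X=3: P(X=3) = 7/19, P(Y|X=3) = (0, 10/21, 11/21) → H(Y|X=3) = 0.998364
H(Y|X) = (4/57)·1.000000 + (13/57)·0.995727 + (1/3)·0.998001 + (7/19)·0.998364 = 0.9978 bits

H(X,Y) = -Σ_{x,y} P(x,y) log₂ P(x,y). Per-cell terms -P(x,y)·log₂P(x,y):
  X=0: 0.000000, 0.169575, 0.169575
  X=1: 0.000000, 0.341887, 0.371557
  X=2: 0.000000, 0.420468, 0.440520
  X=3: 0.000000, 0.440520, 0.458036
  (cells with P = 0 contribute 0)
Sum of the 12 terms: H(X,Y) = 2.8121 bits

Chain rule check:
  H(X) + H(Y|X) = 1.8144 + 0.9978 = 2.8122 bits
  H(X,Y) = 2.8121 bits
✓ Chain rule verified (Δ = 0.0001 is 4-dp rounding noise: each of the three values was rounded independently).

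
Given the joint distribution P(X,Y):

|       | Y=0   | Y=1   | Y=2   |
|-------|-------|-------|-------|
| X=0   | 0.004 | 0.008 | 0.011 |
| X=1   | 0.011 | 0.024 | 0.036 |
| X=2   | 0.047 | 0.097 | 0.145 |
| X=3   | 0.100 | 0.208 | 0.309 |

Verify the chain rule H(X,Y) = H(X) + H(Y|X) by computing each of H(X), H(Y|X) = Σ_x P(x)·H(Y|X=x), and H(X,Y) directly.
H(X) = 1.3435 bits, H(Y|X) = 1.4537 bits, H(X,Y) = 2.7972 bits

Marginal of X (row sums):
  P(X=0) = 0.004 + 0.008 + 0.011 = 0.023
  P(X=1) = 0.011 + 0.024 + 0.036 = 0.071
  P(X=2) = 0.047 + 0.097 + 0.145 = 0.289
  P(X=3) = 0.100 + 0.208 + 0.309 = 0.617
H(X) = -[0.023·log₂(0.023) + 0.071·log₂(0.071) + 0.289·log₂(0.289) + 0.617·log₂(0.617)]
  = 0.12517 + 0.27094 + 0.51756 + 0.42984 = 1.3435 bits

H(Y|X) = Σ_x P(x)·H(Y|X=x):
  X=0: P(X=0) = 0.023, P(Y|X=0) = (4/23, 8/23, 11/23) → H(Y|X=0) = 1.47775
  X=1: P(X=1) = 0.071, P(Y|X=1) = (11/71, 24/71, 36/71) → H(Y|X=1) = 1.44256
  X=2: P(X=2) = 0.289, P(Y|X=2) = (47/289, 97/289, 145/289) → H(Y|X=2) = 1.45401
  X=3: P(X=3) = 0.617, P(Y|X=3) = (100/617, 208/617, 309/617) → H(Y|X=3) = 1.45396
H(Y|X) = 0.023·1.47775 + 0.071·1.44256 + 0.289·1.45401 + 0.617·1.45396 = 1.4537 bits

H(X,Y) = -Σ_{x,y} P(x,y) log₂ P(x,y). Per-cell terms -P(x,y)·log₂P(x,y):
  X=0: 0.03186, 0.05573, 0.07157
  X=1: 0.07157, 0.12914, 0.17265
  X=2: 0.20733, 0.32649, 0.40395
  X=3: 0.33219, 0.47119, 0.52355
Sum of the 12 terms: H(X,Y) = 2.7972 bits

Chain rule check:
  H(X) + H(Y|X) = 1.3435 + 1.4537 = 2.7972 bits
  H(X,Y) = 2.7972 bits
✓ Chain rule verified.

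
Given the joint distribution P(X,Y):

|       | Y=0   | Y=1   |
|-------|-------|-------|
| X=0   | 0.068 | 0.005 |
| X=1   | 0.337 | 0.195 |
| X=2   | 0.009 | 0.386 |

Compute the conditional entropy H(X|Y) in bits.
0.9034 bits

H(X|Y) = H(X,Y) - H(Y)

H(X,Y) = -Σ_{x,y} P(x,y) log₂ P(x,y). Per-cell terms -P(x,y)·log₂P(x,y):
  X=0: 0.26373, 0.03822
  X=1: 0.52881, 0.45990
  X=2: 0.06116, 0.53010
Sum of the 6 terms: H(X,Y) = 1.88192 bits

Marginal of Y (column sums):
  P(Y=0) = 0.068 + 0.337 + 0.009 = 0.414
  P(Y=1) = 0.005 + 0.195 + 0.386 = 0.586
H(Y) = -[0.414·log₂(0.414) + 0.586·log₂(0.586)]
  = 0.52673 + 0.45182 = 0.97855 bits

H(X|Y) = H(X,Y) - H(Y) = 1.88192 - 0.97855 = 0.9034 bits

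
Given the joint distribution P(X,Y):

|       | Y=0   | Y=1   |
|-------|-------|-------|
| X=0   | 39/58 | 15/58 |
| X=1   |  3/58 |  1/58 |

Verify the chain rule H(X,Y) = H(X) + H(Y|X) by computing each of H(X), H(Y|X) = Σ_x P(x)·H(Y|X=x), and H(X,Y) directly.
H(X) = 0.3621 bits, H(Y|X) = 0.8496 bits, H(X,Y) = 1.2116 bits

Marginal of X (row sums):
  P(X=0) = 39/58 + 15/58 = 27/29
  P(X=1) = 3/58 + 1/58 = 2/29
H(X) = -[(27/29)·log₂(27/29) + (2/29)·log₂(2/29)]
  = 0.0960 + 0.2661 = 0.3621 bits

H(Y|X) = Σ_x P(x)·H(Y|X=x):
  X=0: P(X=0) = 27/29, P(Y|X=0) = (13/18, 5/18) → H(Y|X=0) = 0.8524
  X=1: P(X=1) = 2/29, P(Y|X=1) = (3/4, 1/4) → H(Y|X=1) = 0.8113
H(Y|X) = (27/29)·0.8524 + (2/29)·0.8113 = 0.8496 bits

H(X,Y) = -Σ_{x,y} P(x,y) log₂ P(x,y). Per-cell terms -P(x,y)·log₂P(x,y):
  X=0: 0.3850, 0.5046
  X=1: 0.2210, 0.1010
Sum of the 4 terms: H(X,Y) = 1.2116 bits

Chain rule check:
  H(X) + H(Y|X) = 0.3621 + 0.8496 = 1.2117 bits
  H(X,Y) = 1.2116 bits
✓ Chain rule verified (Δ = 0.0001 is 4-dp rounding noise: each of the three values was rounded independently).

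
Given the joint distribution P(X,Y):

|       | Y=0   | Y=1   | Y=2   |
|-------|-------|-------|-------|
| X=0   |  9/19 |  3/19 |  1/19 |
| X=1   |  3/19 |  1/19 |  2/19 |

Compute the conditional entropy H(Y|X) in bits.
1.2409 bits

H(Y|X) = H(X,Y) - H(X)

H(X,Y) = -Σ_{x,y} P(x,y) log₂ P(x,y). Per-cell terms -P(x,y)·log₂P(x,y):
  X=0: 0.510633, 0.420468, 0.223575
  X=1: 0.420468, 0.223575, 0.341887
Sum of the 6 terms: H(X,Y) = 2.14061 bits

Marginal of X (row sums):
  P(X=0) = 9/19 + 3/19 + 1/19 = 13/19
  P(X=1) = 3/19 + 1/19 + 2/19 = 6/19
H(X) = -[(13/19)·log₂(13/19) + (6/19)·log₂(6/19)]
  = 0.374597 + 0.525147 = 0.89974 bits

H(Y|X) = H(X,Y) - H(X) = 2.14061 - 0.89974 = 1.2409 bits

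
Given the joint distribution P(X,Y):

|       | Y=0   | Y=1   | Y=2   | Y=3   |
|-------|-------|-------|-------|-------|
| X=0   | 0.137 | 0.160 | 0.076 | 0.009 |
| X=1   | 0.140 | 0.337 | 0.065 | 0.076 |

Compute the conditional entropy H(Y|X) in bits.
1.6650 bits

H(Y|X) = H(X,Y) - H(X)

H(X,Y) = -Σ_{x,y} P(x,y) log₂ P(x,y). Per-cell terms -P(x,y)·log₂P(x,y):
  X=0: 0.39288, 0.42302, 0.28256, 0.06116
  X=1: 0.39711, 0.52881, 0.25632, 0.28256
Sum of the 8 terms: H(X,Y) = 2.6244 bits

Marginal of X (row sums):
  P(X=0) = 0.137 + 0.160 + 0.076 + 0.009 = 0.382
  P(X=1) = 0.140 + 0.337 + 0.065 + 0.076 = 0.618
H(X) = -[0.382·log₂(0.382) + 0.618·log₂(0.618)]
  = 0.53035 + 0.42909 = 0.9594 bits

H(Y|X) = H(X,Y) - H(X) = 2.6244 - 0.9594 = 1.6650 bits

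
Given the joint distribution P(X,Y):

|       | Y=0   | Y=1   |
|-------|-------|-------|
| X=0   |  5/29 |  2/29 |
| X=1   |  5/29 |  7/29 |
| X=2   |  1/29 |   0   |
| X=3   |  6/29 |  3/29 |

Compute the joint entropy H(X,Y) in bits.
2.6119 bits

H(X,Y) = -Σ_{x,y} P(x,y) log₂ P(x,y). Per-cell terms -P(x,y)·log₂P(x,y):
  X=0: 0.43725, 0.26607
  X=1: 0.43725, 0.49498
  X=2: 0.16752, 0.00000
  X=3: 0.47028, 0.33859
  (cells with P = 0 contribute 0)
Sum of the 8 terms: H(X,Y) = 2.6119 bits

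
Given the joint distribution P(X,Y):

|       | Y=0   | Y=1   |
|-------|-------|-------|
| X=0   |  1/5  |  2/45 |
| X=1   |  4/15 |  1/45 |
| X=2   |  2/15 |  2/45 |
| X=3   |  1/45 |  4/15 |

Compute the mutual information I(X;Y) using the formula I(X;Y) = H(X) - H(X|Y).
0.4190 bits

I(X;Y) = H(X) - H(X|Y)

Marginal of X (row sums):
  P(X=0) = 1/5 + 2/45 = 11/45
  P(X=1) = 4/15 + 1/45 = 13/45
  P(X=2) = 2/15 + 2/45 = 8/45
  P(X=3) = 1/45 + 4/15 = 13/45
H(X) = -[(11/45)·log₂(11/45) + (13/45)·log₂(13/45) + (8/45)·log₂(8/45) + (13/45)·log₂(13/45)]
  = 0.49681 + 0.51752 + 0.44300 + 0.51752 = 1.97485 bits

Marginal of Y (column sums):
  P(Y=0) = 1/5 + 4/15 + 2/15 + 1/45 = 28/45
  P(Y=1) = 2/45 + 1/45 + 2/45 + 4/15 = 17/45
H(X|Y) = Σ_y P(y)·H(X|Y=y):
  Y=0: P(Y=0) = 28/45, P(X|Y=0) = (9/28, 3/7, 3/14, 1/28) → H(X|Y=0) = 1.69812
  Y=1: P(Y=1) = 17/45, P(X|Y=1) = (2/17, 1/17, 2/17, 12/17) → H(X|Y=1) = 1.32161
H(X|Y) = (28/45)·1.69812 + (17/45)·1.32161 = 1.55588 bits

I(X;Y) = H(X) - H(X|Y) = 1.97485 - 1.55588 = 0.4190 bits

Cross-check via I(X;Y) = H(X) + H(Y) - H(X,Y): computing H(Y) from the column sums and H(X,Y) from the 8 cells in the same way gives H(Y) = 0.95646 bits and H(X,Y) = 2.51234 bits, so
I(X;Y) = 1.97485 + 0.95646 - 2.51234 = 0.4190 bits ✓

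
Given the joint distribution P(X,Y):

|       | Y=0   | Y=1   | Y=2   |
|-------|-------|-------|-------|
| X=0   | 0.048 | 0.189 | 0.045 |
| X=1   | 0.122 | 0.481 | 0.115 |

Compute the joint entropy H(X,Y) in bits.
2.1029 bits

H(X,Y) = -Σ_{x,y} P(x,y) log₂ P(x,y). Per-cell terms -P(x,y)·log₂P(x,y):
  X=0: 0.2103, 0.4543, 0.2013
  X=1: 0.3703, 0.5079, 0.3588
Sum of the 6 terms: H(X,Y) = 2.1029 bits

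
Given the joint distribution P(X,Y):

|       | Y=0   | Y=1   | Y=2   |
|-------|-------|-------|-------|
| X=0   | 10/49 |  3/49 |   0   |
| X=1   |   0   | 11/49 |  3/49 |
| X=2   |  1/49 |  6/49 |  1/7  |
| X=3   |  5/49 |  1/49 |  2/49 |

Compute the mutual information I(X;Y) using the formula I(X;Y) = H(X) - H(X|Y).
0.5450 bits

I(X;Y) = H(X) - H(X|Y)

Marginal of X (row sums):
  P(X=0) = 10/49 + 3/49 + 0 = 13/49
  P(X=1) = 0 + 11/49 + 3/49 = 2/7
  P(X=2) = 1/49 + 6/49 + 1/7 = 2/7
  P(X=3) = 5/49 + 1/49 + 2/49 = 8/49
H(X) = -[(13/49)·log₂(13/49) + (2/7)·log₂(2/7) + (2/7)·log₂(2/7) + (8/49)·log₂(8/49)]
  = 0.507868 + 0.516387 + 0.516387 + 0.426891 = 1.96753 bits

Marginal of Y (column sums):
  P(Y=0) = 10/49 + 0 + 1/49 + 5/49 = 16/49
  P(Y=1) = 3/49 + 11/49 + 6/49 + 1/49 = 3/7
  P(Y=2) = 0 + 3/49 + 1/7 + 2/49 = 12/49
H(X|Y) = Σ_y P(y)·H(X|Y=y):
  Y=0: P(Y=0) = 16/49, P(X|Y=0) = (5/8, 0, 1/16, 5/16) → H(X|Y=0) = 1.198192
  Y=1: P(Y=1) = 3/7, P(X|Y=1) = (1/7, 11/21, 2/7, 1/21) → H(X|Y=1) = 1.615250
  Y=2: P(Y=2) = 12/49, P(X|Y=2) = (0, 1/4, 7/12, 1/6) → H(X|Y=2) = 1.384432
H(X|Y) = (16/49)·1.198192 + (3/7)·1.615250 + (12/49)·1.384432 = 1.42254 bits

I(X;Y) = H(X) - H(X|Y) = 1.96753 - 1.42254 = 0.5450 bits

Cross-check via I(X;Y) = H(X) + H(Y) - H(X,Y): computing H(Y) from the column sums and H(X,Y) from the 12 cells in the same way gives H(Y) = 1.54822 bits and H(X,Y) = 2.97076 bits, so
I(X;Y) = 1.96753 + 1.54822 - 2.97076 = 0.5450 bits ✓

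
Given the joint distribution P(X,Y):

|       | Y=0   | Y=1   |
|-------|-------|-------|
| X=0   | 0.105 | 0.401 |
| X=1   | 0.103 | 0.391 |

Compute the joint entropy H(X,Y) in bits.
1.7375 bits

H(X,Y) = -Σ_{x,y} P(x,y) log₂ P(x,y). Per-cell terms -P(x,y)·log₂P(x,y):
  X=0: 0.3414, 0.5286
  X=1: 0.3378, 0.5297
Sum of the 4 terms: H(X,Y) = 1.7375 bits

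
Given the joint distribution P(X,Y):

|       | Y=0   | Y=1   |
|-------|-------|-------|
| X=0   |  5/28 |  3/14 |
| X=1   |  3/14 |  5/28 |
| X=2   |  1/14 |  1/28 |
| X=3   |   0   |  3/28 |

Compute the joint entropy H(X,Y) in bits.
2.6290 bits

H(X,Y) = -Σ_{x,y} P(x,y) log₂ P(x,y). Per-cell terms -P(x,y)·log₂P(x,y):
  X=0: 0.4438, 0.4762
  X=1: 0.4762, 0.4438
  X=2: 0.2720, 0.1717
  X=3: 0.0000, 0.3453
  (cells with P = 0 contribute 0)
Sum of the 8 terms: H(X,Y) = 2.6290 bits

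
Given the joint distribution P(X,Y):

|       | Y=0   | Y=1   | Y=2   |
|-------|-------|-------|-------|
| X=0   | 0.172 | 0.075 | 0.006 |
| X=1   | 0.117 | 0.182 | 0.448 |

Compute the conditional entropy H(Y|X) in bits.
1.2739 bits

H(Y|X) = H(X,Y) - H(X)

H(X,Y) = -Σ_{x,y} P(x,y) log₂ P(x,y). Per-cell terms -P(x,y)·log₂P(x,y):
  X=0: 0.4367974, 0.2802724, 0.0442849
  X=1: 0.3621641, 0.4473541, 0.5189764
Sum of the 6 terms: H(X,Y) = 2.089849 bits

Marginal of X (row sums):
  P(X=0) = 0.172 + 0.075 + 0.006 = 0.253
  P(X=1) = 0.117 + 0.182 + 0.448 = 0.747
H(X) = -[0.253·log₂(0.253) + 0.747·log₂(0.747)]
  = 0.5016460 + 0.3143524 = 0.815998 bits

H(Y|X) = H(X,Y) - H(X) = 2.089849 - 0.815998 = 1.2739 bits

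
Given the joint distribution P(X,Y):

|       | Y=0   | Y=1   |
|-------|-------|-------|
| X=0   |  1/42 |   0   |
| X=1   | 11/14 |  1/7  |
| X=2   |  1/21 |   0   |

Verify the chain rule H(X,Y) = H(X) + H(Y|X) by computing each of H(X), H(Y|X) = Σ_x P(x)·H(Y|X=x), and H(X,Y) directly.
H(X) = 0.4368 bits, H(Y|X) = 0.5751 bits, H(X,Y) = 1.0120 bits

Marginal of X (row sums):
  P(X=0) = 1/42 + 0 = 1/42
  P(X=1) = 11/14 + 1/7 = 13/14
  P(X=2) = 1/21 + 0 = 1/21
H(X) = -[(1/42)·log₂(1/42) + (13/14)·log₂(13/14) + (1/21)·log₂(1/21)]
  = 0.12839 + 0.09928 + 0.20916 = 0.4368 bits

H(Y|X) = Σ_x P(x)·H(Y|X=x):
  X=0: P(X=0) = 1/42, P(Y|X=0) = (1, 0) → H(Y|X=0) = 0.00000
  X=1: P(X=1) = 13/14, P(Y|X=1) = (11/13, 2/13) → H(Y|X=1) = 0.61938
  X=2: P(X=2) = 1/21, P(Y|X=2) = (1, 0) → H(Y|X=2) = 0.00000
H(Y|X) = (1/42)·0.00000 + (13/14)·0.61938 + (1/21)·0.00000 = 0.5751 bits

H(X,Y) = -Σ_{x,y} P(x,y) log₂ P(x,y). Per-cell terms -P(x,y)·log₂P(x,y):
  X=0: 0.12839, 0.00000
  X=1: 0.27337, 0.40105
  X=2: 0.20916, 0.00000
  (cells with P = 0 contribute 0)
Sum of the 6 terms: H(X,Y) = 1.0120 bits

Chain rule check:
  H(X) + H(Y|X) = 0.4368 + 0.5751 = 1.0119 bits
  H(X,Y) = 1.0120 bits
✓ Chain rule verified (Δ = 0.0001 is 4-dp rounding noise: each of the three values was rounded independently).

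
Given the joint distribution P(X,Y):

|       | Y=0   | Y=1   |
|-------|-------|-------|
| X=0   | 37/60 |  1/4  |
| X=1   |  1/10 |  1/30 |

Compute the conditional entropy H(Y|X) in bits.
0.8593 bits

H(Y|X) = H(X,Y) - H(X)

H(X,Y) = -Σ_{x,y} P(x,y) log₂ P(x,y). Per-cell terms -P(x,y)·log₂P(x,y):
  X=0: 0.43009, 0.50000
  X=1: 0.33219, 0.16356
Sum of the 4 terms: H(X,Y) = 1.4258 bits

Marginal of X (row sums):
  P(X=0) = 37/60 + 1/4 = 13/15
  P(X=1) = 1/10 + 1/30 = 2/15
H(X) = -[(13/15)·log₂(13/15) + (2/15)·log₂(2/15)]
  = 0.17892 + 0.38759 = 0.5665 bits

H(Y|X) = H(X,Y) - H(X) = 1.4258 - 0.5665 = 0.8593 bits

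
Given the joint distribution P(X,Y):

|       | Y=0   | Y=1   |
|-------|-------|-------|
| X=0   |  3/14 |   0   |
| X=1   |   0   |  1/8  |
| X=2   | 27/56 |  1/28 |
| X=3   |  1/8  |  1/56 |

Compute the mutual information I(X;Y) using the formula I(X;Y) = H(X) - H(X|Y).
0.4118 bits

I(X;Y) = H(X) - H(X|Y)

Marginal of X (row sums):
  P(X=0) = 3/14 + 0 = 3/14
  P(X=1) = 0 + 1/8 = 1/8
  P(X=2) = 27/56 + 1/28 = 29/56
  P(X=3) = 1/8 + 1/56 = 1/7
H(X) = -[(3/14)·log₂(3/14) + (1/8)·log₂(1/8) + (29/56)·log₂(29/56) + (1/7)·log₂(1/7)]
  = 0.47623 + 0.37500 + 0.49164 + 0.40105 = 1.74392 bits

Marginal of Y (column sums):
  P(Y=0) = 3/14 + 0 + 27/56 + 1/8 = 23/28
  P(Y=1) = 0 + 1/8 + 1/28 + 1/56 = 5/28
H(X|Y) = Σ_y P(y)·H(X|Y=y):
  Y=0: P(Y=0) = 23/28, P(X|Y=0) = (6/23, 0, 27/46, 7/46) → H(X|Y=0) = 1.37024
  Y=1: P(Y=1) = 5/28, P(X|Y=1) = (0, 7/10, 1/5, 1/10) → H(X|Y=1) = 1.15678
H(X|Y) = (23/28)·1.37024 + (5/28)·1.15678 = 1.33212 bits

I(X;Y) = H(X) - H(X|Y) = 1.74392 - 1.33212 = 0.4118 bits

Cross-check via I(X;Y) = H(X) + H(Y) - H(X,Y): computing H(Y) from the column sums and H(X,Y) from the 8 cells in the same way gives H(Y) = 0.67694 bits and H(X,Y) = 2.00906 bits, so
I(X;Y) = 1.74392 + 0.67694 - 2.00906 = 0.4118 bits ✓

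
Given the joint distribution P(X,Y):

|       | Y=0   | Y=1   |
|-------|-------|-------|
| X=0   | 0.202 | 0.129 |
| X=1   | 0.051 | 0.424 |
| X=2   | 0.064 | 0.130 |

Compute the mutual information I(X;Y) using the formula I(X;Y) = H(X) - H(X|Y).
0.1707 bits

I(X;Y) = H(X) - H(X|Y)

Marginal of X (row sums):
  P(X=0) = 0.202 + 0.129 = 0.331
  P(X=1) = 0.051 + 0.424 = 0.475
  P(X=2) = 0.064 + 0.130 = 0.194
H(X) = -[0.331·log₂(0.331) + 0.475·log₂(0.475) + 0.194·log₂(0.194)]
  = 0.52798 + 0.51015 + 0.45898 = 1.49711 bits

Marginal of Y (column sums):
  P(Y=0) = 0.202 + 0.051 + 0.064 = 0.317
  P(Y=1) = 0.129 + 0.424 + 0.130 = 0.683
H(X|Y) = Σ_y P(y)·H(X|Y=y):
  Y=0: P(Y=0) = 0.317, P(X|Y=0) = (202/317, 51/317, 64/317) → H(X|Y=0) = 1.30439
  Y=1: P(Y=1) = 0.683, P(X|Y=1) = (129/683, 424/683, 130/683) → H(X|Y=1) = 1.33669
H(X|Y) = 0.317·1.30439 + 0.683·1.33669 = 1.32645 bits

I(X;Y) = H(X) - H(X|Y) = 1.49711 - 1.32645 = 0.1707 bits

Cross-check via I(X;Y) = H(X) + H(Y) - H(X,Y): computing H(Y) from the column sums and H(X,Y) from the 6 cells in the same way gives H(Y) = 0.90109 bits and H(X,Y) = 2.22754 bits, so
I(X;Y) = 1.49711 + 0.90109 - 2.22754 = 0.1707 bits ✓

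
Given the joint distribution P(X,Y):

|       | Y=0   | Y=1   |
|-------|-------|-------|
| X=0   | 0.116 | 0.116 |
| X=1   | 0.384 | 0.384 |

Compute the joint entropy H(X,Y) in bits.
1.7815 bits

H(X,Y) = -Σ_{x,y} P(x,y) log₂ P(x,y). Per-cell terms -P(x,y)·log₂P(x,y):
  X=0: 0.36051, 0.36051
  X=1: 0.53024, 0.53024
Sum of the 4 terms: H(X,Y) = 1.7815 bits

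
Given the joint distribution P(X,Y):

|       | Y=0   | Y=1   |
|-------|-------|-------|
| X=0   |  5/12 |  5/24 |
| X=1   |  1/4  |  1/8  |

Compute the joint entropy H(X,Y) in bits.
1.8727 bits

H(X,Y) = -Σ_{x,y} P(x,y) log₂ P(x,y). Per-cell terms -P(x,y)·log₂P(x,y):
  X=0: 0.52626, 0.47147
  X=1: 0.50000, 0.37500
Sum of the 4 terms: H(X,Y) = 1.8727 bits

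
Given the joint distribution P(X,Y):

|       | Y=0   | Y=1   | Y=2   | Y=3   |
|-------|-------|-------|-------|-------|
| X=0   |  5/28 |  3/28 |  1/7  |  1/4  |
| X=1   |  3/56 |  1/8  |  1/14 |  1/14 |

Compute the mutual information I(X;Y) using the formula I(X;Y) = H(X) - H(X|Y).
0.0514 bits

I(X;Y) = H(X) - H(X|Y)

Marginal of X (row sums):
  P(X=0) = 5/28 + 3/28 + 1/7 + 1/4 = 19/28
  P(X=1) = 3/56 + 1/8 + 1/14 + 1/14 = 9/28
H(X) = -[(19/28)·log₂(19/28) + (9/28)·log₂(9/28)]
  = 0.37961 + 0.52632 = 0.90593 bits

Marginal of Y (column sums):
  P(Y=0) = 5/28 + 3/56 = 13/56
  P(Y=1) = 3/28 + 1/8 = 13/56
  P(Y=2) = 1/7 + 1/14 = 3/14
  P(Y=3) = 1/4 + 1/14 = 9/28
H(X|Y) = Σ_y P(y)·H(X|Y=y):
  Y=0: P(Y=0) = 13/56, P(X|Y=0) = (10/13, 3/13) → H(X|Y=0) = 0.77935
  Y=1: P(Y=1) = 13/56, P(X|Y=1) = (6/13, 7/13) → H(X|Y=1) = 0.99573
  Y=2: P(Y=2) = 3/14, P(X|Y=2) = (2/3, 1/3) → H(X|Y=2) = 0.91830
  Y=3: P(Y=3) = 9/28, P(X|Y=3) = (7/9, 2/9) → H(X|Y=3) = 0.76420
H(X|Y) = (13/56)·0.77935 + (13/56)·0.99573 + (3/14)·0.91830 + (9/28)·0.76420 = 0.85449 bits

I(X;Y) = H(X) - H(X|Y) = 0.90593 - 0.85449 = 0.0514 bits

Cross-check via I(X;Y) = H(X) + H(Y) - H(X,Y): computing H(Y) from the column sums and H(X,Y) from the 8 cells in the same way gives H(Y) = 1.98075 bits and H(X,Y) = 2.83524 bits, so
I(X;Y) = 0.90593 + 1.98075 - 2.83524 = 0.0514 bits ✓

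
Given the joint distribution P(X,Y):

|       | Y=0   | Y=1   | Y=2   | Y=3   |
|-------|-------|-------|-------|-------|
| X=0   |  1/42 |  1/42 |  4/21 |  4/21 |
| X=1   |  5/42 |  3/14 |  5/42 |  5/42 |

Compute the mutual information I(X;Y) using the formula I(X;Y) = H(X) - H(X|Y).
0.1857 bits

I(X;Y) = H(X) - H(X|Y)

Marginal of X (row sums):
  P(X=0) = 1/42 + 1/42 + 4/21 + 4/21 = 3/7
  P(X=1) = 5/42 + 3/14 + 5/42 + 5/42 = 4/7
H(X) = -[(3/7)·log₂(3/7) + (4/7)·log₂(4/7)]
  = 0.52388247 + 0.46134567 = 0.9852281 bits

Marginal of Y (column sums):
  P(Y=0) = 1/42 + 5/42 = 1/7
  P(Y=1) = 1/42 + 3/14 = 5/21
  P(Y=2) = 4/21 + 5/42 = 13/42
  P(Y=3) = 4/21 + 5/42 = 13/42
H(X|Y) = Σ_y P(y)·H(X|Y=y):
  Y=0: P(Y=0) = 1/7, P(X|Y=0) = (1/6, 5/6) → H(X|Y=0) = 0.65002242
  Y=1: P(Y=1) = 5/21, P(X|Y=1) = (1/10, 9/10) → H(X|Y=1) = 0.46899559
  Y=2: P(Y=2) = 13/42, P(X|Y=2) = (8/13, 5/13) → H(X|Y=2) = 0.96123660
  Y=3: P(Y=3) = 13/42, P(X|Y=3) = (8/13, 5/13) → H(X|Y=3) = 0.96123660
H(X|Y) = (1/7)·0.65002242 + (5/21)·0.46899559 + (13/42)·0.96123660 + (13/42)·0.96123660 = 0.7995772 bits

I(X;Y) = H(X) - H(X|Y) = 0.9852281 - 0.7995772 = 0.1857 bits

Cross-check via I(X;Y) = H(X) + H(Y) - H(X,Y): computing H(Y) from the column sums and H(X,Y) from the 8 cells in the same way gives H(Y) = 1.9413534 bits and H(X,Y) = 2.7409306 bits, so
I(X;Y) = 0.9852281 + 1.9413534 - 2.7409306 = 0.1857 bits ✓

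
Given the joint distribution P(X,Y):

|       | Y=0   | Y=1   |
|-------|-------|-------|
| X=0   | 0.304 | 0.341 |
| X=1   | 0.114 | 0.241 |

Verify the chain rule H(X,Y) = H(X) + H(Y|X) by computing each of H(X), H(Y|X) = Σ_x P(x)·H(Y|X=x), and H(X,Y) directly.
H(X) = 0.9385 bits, H(Y|X) = 0.9650 bits, H(X,Y) = 1.9034 bits

Marginal of X (row sums):
  P(X=0) = 0.304 + 0.341 = 0.645
  P(X=1) = 0.114 + 0.241 = 0.355
H(X) = -[0.645·log₂(0.645) + 0.355·log₂(0.355)]
  = 0.40805 + 0.53041 = 0.9385 bits

H(Y|X) = Σ_x P(x)·H(Y|X=x):
  X=0: P(X=0) = 0.645, P(Y|X=0) = (304/645, 341/645) → H(Y|X=0) = 0.99762
  X=1: P(X=1) = 0.355, P(Y|X=1) = (114/355, 241/355) → H(Y|X=1) = 0.90560
H(Y|X) = 0.645·0.99762 + 0.355·0.90560 = 0.9650 bits

H(X,Y) = -Σ_{x,y} P(x,y) log₂ P(x,y). Per-cell terms -P(x,y)·log₂P(x,y):
  X=0: 0.52223, 0.52929
  X=1: 0.35715, 0.49475
Sum of the 4 terms: H(X,Y) = 1.9034 bits

Chain rule check:
  H(X) + H(Y|X) = 0.9385 + 0.9650 = 1.9035 bits
  H(X,Y) = 1.9034 bits
✓ Chain rule verified (Δ = 0.0001 is 4-dp rounding noise: each of the three values was rounded independently).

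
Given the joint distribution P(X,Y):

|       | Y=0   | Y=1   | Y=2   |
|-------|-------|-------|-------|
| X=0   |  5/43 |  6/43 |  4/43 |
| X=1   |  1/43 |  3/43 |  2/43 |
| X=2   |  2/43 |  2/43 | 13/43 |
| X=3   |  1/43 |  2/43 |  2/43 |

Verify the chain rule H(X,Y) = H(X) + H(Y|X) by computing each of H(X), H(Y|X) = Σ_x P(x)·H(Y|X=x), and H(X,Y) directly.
H(X) = 1.8167 bits, H(Y|X) = 1.3309 bits, H(X,Y) = 3.1477 bits

Marginal of X (row sums):
  P(X=0) = 5/43 + 6/43 + 4/43 = 15/43
  P(X=1) = 1/43 + 3/43 + 2/43 = 6/43
  P(X=2) = 2/43 + 2/43 + 13/43 = 17/43
  P(X=3) = 1/43 + 2/43 + 2/43 = 5/43
H(X) = -[(15/43)·log₂(15/43) + (6/43)·log₂(6/43) + (17/43)·log₂(17/43) + (5/43)·log₂(5/43)]
  = 0.530014 + 0.396461 + 0.529294 + 0.360969 = 1.8167 bits

H(Y|X) = Σ_x P(x)·H(Y|X=x):
  X=0: P(X=0) = 15/43, P(Y|X=0) = (1/3, 2/5, 4/15) → H(Y|X=0) = 1.565596
  X=1: P(X=1) = 6/43, P(Y|X=1) = (1/6, 1/2, 1/3) → H(Y|X=1) = 1.459148
  X=2: P(X=2) = 17/43, P(Y|X=2) = (2/17, 2/17, 13/17) → H(Y|X=2) = 1.022421
  X=3: P(X=3) = 5/43, P(Y|X=3) = (1/5, 2/5, 2/5) → H(Y|X=3) = 1.521928
H(Y|X) = (15/43)·1.565596 + (6/43)·1.459148 + (17/43)·1.022421 + (5/43)·1.521928 = 1.3309 bits

H(X,Y) = -Σ_{x,y} P(x,y) log₂ P(x,y). Per-cell terms -P(x,y)·log₂P(x,y):
  X=0: 0.360969, 0.396461, 0.318722
  X=1: 0.126192, 0.267998, 0.205873
  X=2: 0.205873, 0.205873, 0.521761
  X=3: 0.126192, 0.205873, 0.205873
Sum of the 12 terms: H(X,Y) = 3.1477 bits

Chain rule check:
  H(X) + H(Y|X) = 1.8167 + 1.3309 = 3.1476 bits
  H(X,Y) = 3.1477 bits
✓ Chain rule verified (Δ = 0.0001 is 4-dp rounding noise: each of the three values was rounded independently).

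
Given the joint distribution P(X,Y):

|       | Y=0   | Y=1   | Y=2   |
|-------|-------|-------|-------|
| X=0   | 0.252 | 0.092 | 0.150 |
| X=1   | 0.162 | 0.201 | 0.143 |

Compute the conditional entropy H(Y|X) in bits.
1.5203 bits

H(Y|X) = H(X,Y) - H(X)

H(X,Y) = -Σ_{x,y} P(x,y) log₂ P(x,y). Per-cell terms -P(x,y)·log₂P(x,y):
  X=0: 0.5011, 0.3167, 0.4105
  X=1: 0.4254, 0.4653, 0.4012
Sum of the 6 terms: H(X,Y) = 2.5202 bits

Marginal of X (row sums):
  P(X=0) = 0.252 + 0.092 + 0.150 = 0.494
  P(X=1) = 0.162 + 0.201 + 0.143 = 0.506
H(X) = -[0.494·log₂(0.494) + 0.506·log₂(0.506)]
  = 0.5026 + 0.4973 = 0.9999 bits

H(Y|X) = H(X,Y) - H(X) = 2.5202 - 0.9999 = 1.5203 bits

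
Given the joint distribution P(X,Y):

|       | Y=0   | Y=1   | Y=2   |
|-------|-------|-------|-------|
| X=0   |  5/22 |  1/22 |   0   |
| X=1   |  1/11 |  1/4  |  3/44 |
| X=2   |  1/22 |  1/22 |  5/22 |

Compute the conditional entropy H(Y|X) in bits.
1.0940 bits

H(Y|X) = H(X,Y) - H(X)

H(X,Y) = -Σ_{x,y} P(x,y) log₂ P(x,y). Per-cell terms -P(x,y)·log₂P(x,y):
  X=0: 0.4858, 0.2027, 0.0000
  X=1: 0.3145, 0.5000, 0.2642
  X=2: 0.2027, 0.2027, 0.4858
  (cells with P = 0 contribute 0)
Sum of the 9 terms: H(X,Y) = 2.6584 bits

Marginal of X (row sums):
  P(X=0) = 5/22 + 1/22 + 0 = 3/11
  P(X=1) = 1/11 + 1/4 + 3/44 = 9/22
  P(X=2) = 1/22 + 1/22 + 5/22 = 7/22
H(X) = -[(3/11)·log₂(3/11) + (9/22)·log₂(9/22) + (7/22)·log₂(7/22)]
  = 0.5112 + 0.5275 + 0.5257 = 1.5644 bits

H(Y|X) = H(X,Y) - H(X) = 2.6584 - 1.5644 = 1.0940 bits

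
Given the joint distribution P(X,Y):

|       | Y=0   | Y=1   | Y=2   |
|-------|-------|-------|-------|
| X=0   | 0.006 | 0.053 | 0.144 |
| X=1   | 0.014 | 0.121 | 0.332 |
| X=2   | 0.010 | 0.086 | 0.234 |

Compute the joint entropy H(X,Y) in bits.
2.5157 bits

H(X,Y) = -Σ_{x,y} P(x,y) log₂ P(x,y). Per-cell terms -P(x,y)·log₂P(x,y):
  X=0: 0.04428, 0.22461, 0.40260
  X=1: 0.08622, 0.36868, 0.52813
  X=2: 0.06644, 0.30440, 0.49033
Sum of the 9 terms: H(X,Y) = 2.5157 bits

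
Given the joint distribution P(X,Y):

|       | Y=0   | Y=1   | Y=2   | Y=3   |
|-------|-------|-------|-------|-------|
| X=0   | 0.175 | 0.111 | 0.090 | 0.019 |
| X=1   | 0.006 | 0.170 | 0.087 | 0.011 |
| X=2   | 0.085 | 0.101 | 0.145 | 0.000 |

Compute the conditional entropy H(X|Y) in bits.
1.3939 bits

H(X|Y) = H(X,Y) - H(Y)

H(X,Y) = -Σ_{x,y} P(x,y) log₂ P(x,y). Per-cell terms -P(x,y)·log₂P(x,y):
  X=0: 0.44005, 0.35202, 0.31265, 0.10864
  X=1: 0.04428, 0.43459, 0.30649, 0.07157
  X=2: 0.30229, 0.33406, 0.40395, 0.00000
  (cells with P = 0 contribute 0)
Sum of the 12 terms: H(X,Y) = 3.1106 bits

Marginal of Y (column sums):
  P(Y=0) = 0.175 + 0.006 + 0.085 = 0.266
  P(Y=1) = 0.111 + 0.170 + 0.101 = 0.382
  P(Y=2) = 0.090 + 0.087 + 0.145 = 0.322
  P(Y=3) = 0.019 + 0.011 + 0.000 = 0.030
H(Y) = -[0.266·log₂(0.266) + 0.382·log₂(0.382) + 0.322·log₂(0.322) + 0.030·log₂(0.030)]
  = 0.50819 + 0.53035 + 0.52643 + 0.15177 = 1.7167 bits

H(X|Y) = H(X,Y) - H(Y) = 3.1106 - 1.7167 = 1.3939 bits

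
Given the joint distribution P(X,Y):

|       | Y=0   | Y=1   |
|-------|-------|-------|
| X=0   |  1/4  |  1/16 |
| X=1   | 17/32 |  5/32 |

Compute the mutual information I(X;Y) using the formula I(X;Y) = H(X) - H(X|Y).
0.0007 bits

I(X;Y) = H(X) - H(X|Y)

Marginal of X (row sums):
  P(X=0) = 1/4 + 1/16 = 5/16
  P(X=1) = 17/32 + 5/32 = 11/16
H(X) = -[(5/16)·log₂(5/16) + (11/16)·log₂(11/16)]
  = 0.524397 + 0.371641 = 0.89604 bits

Marginal of Y (column sums):
  P(Y=0) = 1/4 + 17/32 = 25/32
  P(Y=1) = 1/16 + 5/32 = 7/32
H(X|Y) = Σ_y P(y)·H(X|Y=y):
  Y=0: P(Y=0) = 25/32, P(X|Y=0) = (8/25, 17/25) → H(X|Y=0) = 0.904381
  Y=1: P(Y=1) = 7/32, P(X|Y=1) = (2/7, 5/7) → H(X|Y=1) = 0.863121
H(X|Y) = (25/32)·0.904381 + (7/32)·0.863121 = 0.89536 bits

I(X;Y) = H(X) - H(X|Y) = 0.89604 - 0.89536 = 0.0007 bits

Cross-check via I(X;Y) = H(X) + H(Y) - H(X,Y): computing H(Y) from the column sums and H(X,Y) from the 4 cells in the same way gives H(Y) = 0.75788 bits and H(X,Y) = 1.65323 bits, so
I(X;Y) = 0.89604 + 0.75788 - 1.65323 = 0.0007 bits ✓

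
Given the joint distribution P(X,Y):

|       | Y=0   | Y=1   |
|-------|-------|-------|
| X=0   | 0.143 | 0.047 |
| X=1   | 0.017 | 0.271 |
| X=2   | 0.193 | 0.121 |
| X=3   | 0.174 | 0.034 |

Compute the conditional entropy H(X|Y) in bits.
1.6526 bits

H(X|Y) = H(X,Y) - H(Y)

H(X,Y) = -Σ_{x,y} P(x,y) log₂ P(x,y). Per-cell terms -P(x,y)·log₂P(x,y):
  X=0: 0.40125, 0.20733
  X=1: 0.09993, 0.51047
  X=2: 0.45805, 0.36868
  X=3: 0.43897, 0.16586
Sum of the 8 terms: H(X,Y) = 2.6505 bits

Marginal of Y (column sums):
  P(Y=0) = 0.143 + 0.017 + 0.193 + 0.174 = 0.527
  P(Y=1) = 0.047 + 0.271 + 0.121 + 0.034 = 0.473
H(Y) = -[0.527·log₂(0.527) + 0.473·log₂(0.473)]
  = 0.48701 + 0.51088 = 0.9979 bits

H(X|Y) = H(X,Y) - H(Y) = 2.6505 - 0.9979 = 1.6526 bits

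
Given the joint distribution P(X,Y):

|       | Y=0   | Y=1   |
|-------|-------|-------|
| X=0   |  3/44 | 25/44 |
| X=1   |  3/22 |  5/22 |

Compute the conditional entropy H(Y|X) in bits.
0.6597 bits

H(Y|X) = H(X,Y) - H(X)

H(X,Y) = -Σ_{x,y} P(x,y) log₂ P(x,y). Per-cell terms -P(x,y)·log₂P(x,y):
  X=0: 0.264168, 0.463395
  X=1: 0.391973, 0.485796
Sum of the 4 terms: H(X,Y) = 1.60533 bits

Marginal of X (row sums):
  P(X=0) = 3/44 + 25/44 = 7/11
  P(X=1) = 3/22 + 5/22 = 4/11
H(X) = -[(7/11)·log₂(7/11) + (4/11)·log₂(4/11)]
  = 0.414958 + 0.530702 = 0.94566 bits

H(Y|X) = H(X,Y) - H(X) = 1.60533 - 0.94566 = 0.6597 bits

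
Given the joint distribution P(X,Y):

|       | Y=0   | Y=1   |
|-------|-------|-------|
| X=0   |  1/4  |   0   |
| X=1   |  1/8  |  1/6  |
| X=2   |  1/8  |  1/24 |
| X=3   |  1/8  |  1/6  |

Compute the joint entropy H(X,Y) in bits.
2.6777 bits

H(X,Y) = -Σ_{x,y} P(x,y) log₂ P(x,y). Per-cell terms -P(x,y)·log₂P(x,y):
  X=0: 0.50000, 0.00000
  X=1: 0.37500, 0.43083
  X=2: 0.37500, 0.19104
  X=3: 0.37500, 0.43083
  (cells with P = 0 contribute 0)
Sum of the 8 terms: H(X,Y) = 2.6777 bits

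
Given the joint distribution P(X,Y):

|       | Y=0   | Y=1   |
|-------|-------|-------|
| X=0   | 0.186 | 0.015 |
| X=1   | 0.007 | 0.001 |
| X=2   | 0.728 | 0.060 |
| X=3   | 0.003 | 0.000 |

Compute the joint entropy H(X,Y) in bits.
1.2044 bits

H(X,Y) = -Σ_{x,y} P(x,y) log₂ P(x,y). Per-cell terms -P(x,y)·log₂P(x,y):
  X=0: 0.4514, 0.0909
  X=1: 0.0501, 0.0100
  X=2: 0.3334, 0.2435
  X=3: 0.0251, 0.0000
  (cells with P = 0 contribute 0)
Sum of the 8 terms: H(X,Y) = 1.2044 bits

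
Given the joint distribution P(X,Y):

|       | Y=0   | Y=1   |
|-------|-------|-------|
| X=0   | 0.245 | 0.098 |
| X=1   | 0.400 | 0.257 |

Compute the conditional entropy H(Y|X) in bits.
0.9304 bits

H(Y|X) = H(X,Y) - H(X)

H(X,Y) = -Σ_{x,y} P(x,y) log₂ P(x,y). Per-cell terms -P(x,y)·log₂P(x,y):
  X=0: 0.4971, 0.3284
  X=1: 0.5288, 0.5038
Sum of the 4 terms: H(X,Y) = 1.8581 bits

Marginal of X (row sums):
  P(X=0) = 0.245 + 0.098 = 0.343
  P(X=1) = 0.400 + 0.257 = 0.657
H(X) = -[0.343·log₂(0.343) + 0.657·log₂(0.657)]
  = 0.5295 + 0.3982 = 0.9277 bits

H(Y|X) = H(X,Y) - H(X) = 1.8581 - 0.9277 = 0.9304 bits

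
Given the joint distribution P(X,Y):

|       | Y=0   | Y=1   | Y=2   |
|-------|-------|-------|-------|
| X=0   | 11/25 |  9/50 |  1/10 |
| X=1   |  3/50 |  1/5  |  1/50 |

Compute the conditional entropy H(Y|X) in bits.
1.2640 bits

H(Y|X) = H(X,Y) - H(X)

H(X,Y) = -Σ_{x,y} P(x,y) log₂ P(x,y). Per-cell terms -P(x,y)·log₂P(x,y):
  X=0: 0.52114681, 0.44530761, 0.33219281
  X=1: 0.24353362, 0.46438562, 0.11287712
Sum of the 6 terms: H(X,Y) = 2.1194436 bits

Marginal of X (row sums):
  P(X=0) = 11/25 + 9/50 + 1/10 = 18/25
  P(X=1) = 3/50 + 1/5 + 1/50 = 7/25
H(X) = -[(18/25)·log₂(18/25) + (7/25)·log₂(7/25)]
  = 0.34123046 + 0.51422035 = 0.8554508 bits

H(Y|X) = H(X,Y) - H(X) = 2.1194436 - 0.8554508 = 1.2640 bits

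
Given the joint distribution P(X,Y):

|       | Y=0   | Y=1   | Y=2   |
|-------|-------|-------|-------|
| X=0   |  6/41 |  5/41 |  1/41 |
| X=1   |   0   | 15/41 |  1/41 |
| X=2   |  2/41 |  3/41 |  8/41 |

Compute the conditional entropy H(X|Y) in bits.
1.0923 bits

H(X|Y) = H(X,Y) - H(Y)

H(X,Y) = -Σ_{x,y} P(x,y) log₂ P(x,y). Per-cell terms -P(x,y)·log₂P(x,y):
  X=0: 0.405745, 0.370198, 0.130672
  X=1: 0.000000, 0.530730, 0.130672
  X=2: 0.212564, 0.276043, 0.460010
  (cells with P = 0 contribute 0)
Sum of the 9 terms: H(X,Y) = 2.51663 bits

Marginal of Y (column sums):
  P(Y=0) = 6/41 + 0 + 2/41 = 8/41
  P(Y=1) = 5/41 + 15/41 + 3/41 = 23/41
  P(Y=2) = 1/41 + 1/41 + 8/41 = 10/41
H(Y) = -[(8/41)·log₂(8/41) + (23/41)·log₂(23/41) + (10/41)·log₂(10/41)]
  = 0.460010 + 0.467848 + 0.496494 = 1.42435 bits

H(X|Y) = H(X,Y) - H(Y) = 2.51663 - 1.42435 = 1.0923 bits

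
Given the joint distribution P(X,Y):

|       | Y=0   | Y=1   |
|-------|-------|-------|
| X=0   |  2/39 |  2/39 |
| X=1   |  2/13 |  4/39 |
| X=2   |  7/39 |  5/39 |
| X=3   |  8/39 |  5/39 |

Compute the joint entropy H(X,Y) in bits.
2.8654 bits

H(X,Y) = -Σ_{x,y} P(x,y) log₂ P(x,y). Per-cell terms -P(x,y)·log₂P(x,y):
  X=0: 0.21976, 0.21976
  X=1: 0.41545, 0.33696
  X=2: 0.44478, 0.37993
  X=3: 0.46880, 0.37993
Sum of the 8 terms: H(X,Y) = 2.8654 bits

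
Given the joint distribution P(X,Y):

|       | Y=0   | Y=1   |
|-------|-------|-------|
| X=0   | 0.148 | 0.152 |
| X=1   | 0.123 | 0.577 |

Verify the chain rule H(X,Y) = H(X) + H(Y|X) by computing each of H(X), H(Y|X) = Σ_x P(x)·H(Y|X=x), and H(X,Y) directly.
H(X) = 0.8813 bits, H(Y|X) = 0.7694 bits, H(X,Y) = 1.6507 bits

Marginal of X (row sums):
  P(X=0) = 0.148 + 0.152 = 0.300
  P(X=1) = 0.123 + 0.577 = 0.700
H(X) = -[0.300·log₂(0.300) + 0.700·log₂(0.700)]
  = 0.5211 + 0.3602 = 0.8813 bits

H(Y|X) = Σ_x P(x)·H(Y|X=x):
  X=0: P(X=0) = 0.300, P(Y|X=0) = (37/75, 38/75) → H(Y|X=0) = 0.9999
  X=1: P(X=1) = 0.700, P(Y|X=1) = (123/700, 577/700) → H(Y|X=1) = 0.6706
H(Y|X) = 0.300·0.9999 + 0.700·0.6706 = 0.7694 bits

H(X,Y) = -Σ_{x,y} P(x,y) log₂ P(x,y). Per-cell terms -P(x,y)·log₂P(x,y):
  X=0: 0.4079, 0.4131
  X=1: 0.3719, 0.4578
Sum of the 4 terms: H(X,Y) = 1.6507 bits

Chain rule check:
  H(X) + H(Y|X) = 0.8813 + 0.7694 = 1.6507 bits
  H(X,Y) = 1.6507 bits
✓ Chain rule verified.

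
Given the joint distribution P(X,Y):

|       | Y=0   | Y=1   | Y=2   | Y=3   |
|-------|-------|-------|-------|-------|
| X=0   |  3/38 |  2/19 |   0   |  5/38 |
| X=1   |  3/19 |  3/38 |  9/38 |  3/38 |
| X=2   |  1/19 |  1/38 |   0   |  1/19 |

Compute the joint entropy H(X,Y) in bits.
3.0923 bits

H(X,Y) = -Σ_{x,y} P(x,y) log₂ P(x,y). Per-cell terms -P(x,y)·log₂P(x,y):
  X=0: 0.28918, 0.34189, 0.00000, 0.38500
  X=1: 0.42047, 0.28918, 0.49216, 0.28918
  X=2: 0.22358, 0.13810, 0.00000, 0.22358
  (cells with P = 0 contribute 0)
Sum of the 12 terms: H(X,Y) = 3.0923 bits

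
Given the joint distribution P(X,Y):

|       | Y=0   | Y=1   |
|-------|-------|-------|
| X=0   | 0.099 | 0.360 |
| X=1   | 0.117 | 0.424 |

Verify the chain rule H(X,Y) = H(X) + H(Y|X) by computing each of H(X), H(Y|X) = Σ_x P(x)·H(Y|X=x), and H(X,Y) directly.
H(X) = 0.9951 bits, H(Y|X) = 0.7528 bits, H(X,Y) = 1.7479 bits

Marginal of X (row sums):
  P(X=0) = 0.099 + 0.360 = 0.459
  P(X=1) = 0.117 + 0.424 = 0.541
H(X) = -[0.459·log₂(0.459) + 0.541·log₂(0.541)]
  = 0.515656 + 0.479488 = 0.9951 bits

H(Y|X) = Σ_x P(x)·H(Y|X=x):
  X=0: P(X=0) = 0.459, P(Y|X=0) = (11/51, 40/51) → H(Y|X=0) = 0.752212
  X=1: P(X=1) = 0.541, P(Y|X=1) = (117/541, 424/541) → H(Y|X=1) = 0.753291
H(Y|X) = 0.459·0.752212 + 0.541·0.753291 = 0.7528 bits

H(X,Y) = -Σ_{x,y} P(x,y) log₂ P(x,y). Per-cell terms -P(x,y)·log₂P(x,y):
  X=0: 0.330306, 0.530615
  X=1: 0.362164, 0.524854
Sum of the 4 terms: H(X,Y) = 1.7479 bits

Chain rule check:
  H(X) + H(Y|X) = 0.9951 + 0.7528 = 1.7479 bits
  H(X,Y) = 1.7479 bits
✓ Chain rule verified.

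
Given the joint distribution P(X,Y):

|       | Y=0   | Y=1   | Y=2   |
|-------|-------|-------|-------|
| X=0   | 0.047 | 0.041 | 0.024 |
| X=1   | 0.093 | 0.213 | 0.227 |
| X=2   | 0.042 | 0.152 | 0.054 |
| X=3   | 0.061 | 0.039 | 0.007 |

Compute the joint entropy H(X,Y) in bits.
3.1163 bits

H(X,Y) = -Σ_{x,y} P(x,y) log₂ P(x,y). Per-cell terms -P(x,y)·log₂P(x,y):
  X=0: 0.20733, 0.18894, 0.12914
  X=1: 0.31868, 0.47522, 0.48561
  X=2: 0.19209, 0.41311, 0.22739
  X=3: 0.24614, 0.18253, 0.05011
Sum of the 12 terms: H(X,Y) = 3.1163 bits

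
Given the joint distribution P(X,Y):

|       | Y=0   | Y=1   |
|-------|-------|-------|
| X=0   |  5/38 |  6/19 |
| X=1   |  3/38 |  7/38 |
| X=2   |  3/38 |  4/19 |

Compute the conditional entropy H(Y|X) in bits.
0.8676 bits

H(Y|X) = H(X,Y) - H(X)

H(X,Y) = -Σ_{x,y} P(x,y) log₂ P(x,y). Per-cell terms -P(x,y)·log₂P(x,y):
  X=0: 0.3850, 0.5251
  X=1: 0.2892, 0.4496
  X=2: 0.2892, 0.4732
Sum of the 6 terms: H(X,Y) = 2.4113 bits

Marginal of X (row sums):
  P(X=0) = 5/38 + 6/19 = 17/38
  P(X=1) = 3/38 + 7/38 = 5/19
  P(X=2) = 3/38 + 4/19 = 11/38
H(X) = -[(17/38)·log₂(17/38) + (5/19)·log₂(5/19) + (11/38)·log₂(11/38)]
  = 0.5192 + 0.5068 + 0.5177 = 1.5437 bits

H(Y|X) = H(X,Y) - H(X) = 2.4113 - 1.5437 = 0.8676 bits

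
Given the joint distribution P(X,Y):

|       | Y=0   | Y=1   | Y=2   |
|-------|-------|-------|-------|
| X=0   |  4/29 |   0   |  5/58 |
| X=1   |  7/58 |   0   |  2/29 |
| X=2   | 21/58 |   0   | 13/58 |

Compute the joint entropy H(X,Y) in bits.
2.3475 bits

H(X,Y) = -Σ_{x,y} P(x,y) log₂ P(x,y). Per-cell terms -P(x,y)·log₂P(x,y):
  X=0: 0.39420, 0.00000, 0.30483
  X=1: 0.36818, 0.00000, 0.26607
  X=2: 0.53067, 0.00000, 0.48359
  (cells with P = 0 contribute 0)
Sum of the 9 terms: H(X,Y) = 2.3475 bits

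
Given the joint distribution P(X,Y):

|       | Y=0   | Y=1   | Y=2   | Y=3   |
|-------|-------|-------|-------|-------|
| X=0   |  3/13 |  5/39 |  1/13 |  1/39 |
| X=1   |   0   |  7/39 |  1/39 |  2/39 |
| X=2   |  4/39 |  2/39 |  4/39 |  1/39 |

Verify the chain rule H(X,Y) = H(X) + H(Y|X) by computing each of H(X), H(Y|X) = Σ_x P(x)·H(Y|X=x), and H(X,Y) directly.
H(X) = 1.5333 bits, H(Y|X) = 1.5843 bits, H(X,Y) = 3.1176 bits

Marginal of X (row sums):
  P(X=0) = 3/13 + 5/39 + 1/13 + 1/39 = 6/13
  P(X=1) = 0 + 7/39 + 1/39 + 2/39 = 10/39
  P(X=2) = 4/39 + 2/39 + 4/39 + 1/39 = 11/39
H(X) = -[(6/13)·log₂(6/13) + (10/39)·log₂(10/39) + (11/39)·log₂(11/39)]
  = 0.5148 + 0.5035 + 0.5150 = 1.5333 bits

H(Y|X) = Σ_x P(x)·H(Y|X=x):
  X=0: P(X=0) = 6/13, P(Y|X=0) = (1/2, 5/18, 1/6, 1/18) → H(Y|X=0) = 1.6758
  X=1: P(X=1) = 10/39, P(Y|X=1) = (0, 7/10, 1/10, 1/5) → H(Y|X=1) = 1.1568
  X=2: P(X=2) = 11/39, P(Y|X=2) = (4/11, 2/11, 4/11, 1/11) → H(Y|X=2) = 1.8231
H(Y|X) = (6/13)·1.6758 + (10/39)·1.1568 + (11/39)·1.8231 = 1.5843 bits

H(X,Y) = -Σ_{x,y} P(x,y) log₂ P(x,y). Per-cell terms -P(x,y)·log₂P(x,y):
  X=0: 0.4882, 0.3799, 0.2846, 0.1355
  X=1: 0.0000, 0.4448, 0.1355, 0.2198
  X=2: 0.3370, 0.2198, 0.3370, 0.1355
  (cells with P = 0 contribute 0)
Sum of the 12 terms: H(X,Y) = 3.1176 bits

Chain rule check:
  H(X) + H(Y|X) = 1.5333 + 1.5843 = 3.1176 bits
  H(X,Y) = 3.1176 bits
✓ Chain rule verified.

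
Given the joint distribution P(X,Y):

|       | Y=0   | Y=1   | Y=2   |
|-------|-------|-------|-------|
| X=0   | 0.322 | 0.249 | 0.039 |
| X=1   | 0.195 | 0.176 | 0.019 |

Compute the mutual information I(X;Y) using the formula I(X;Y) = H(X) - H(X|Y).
0.0017 bits

I(X;Y) = H(X) - H(X|Y)

Marginal of X (row sums):
  P(X=0) = 0.322 + 0.249 + 0.039 = 0.610
  P(X=1) = 0.195 + 0.176 + 0.019 = 0.390
H(X) = -[0.610·log₂(0.610) + 0.390·log₂(0.390)]
  = 0.4350 + 0.5298 = 0.9648 bits

Marginal of Y (column sums):
  P(Y=0) = 0.322 + 0.195 = 0.517
  P(Y=1) = 0.249 + 0.176 = 0.425
  P(Y=2) = 0.039 + 0.019 = 0.058
H(X|Y) = Σ_y P(y)·H(X|Y=y):
  Y=0: P(Y=0) = 0.517, P(X|Y=0) = (322/517, 195/517) → H(X|Y=0) = 0.9560
  Y=1: P(Y=1) = 0.425, P(X|Y=1) = (249/425, 176/425) → H(X|Y=1) = 0.9786
  Y=2: P(Y=2) = 0.058, P(X|Y=2) = (39/58, 19/58) → H(X|Y=2) = 0.9124
H(X|Y) = 0.517·0.9560 + 0.425·0.9786 + 0.058·0.9124 = 0.9631 bits

I(X;Y) = H(X) - H(X|Y) = 0.9648 - 0.9631 = 0.0017 bits

Cross-check via I(X;Y) = H(X) + H(Y) - H(X,Y): computing H(Y) from the column sums and H(X,Y) from the 6 cells in the same way gives H(Y) = 1.2550 bits and H(X,Y) = 2.2181 bits, so
I(X;Y) = 0.9648 + 1.2550 - 2.2181 = 0.0017 bits ✓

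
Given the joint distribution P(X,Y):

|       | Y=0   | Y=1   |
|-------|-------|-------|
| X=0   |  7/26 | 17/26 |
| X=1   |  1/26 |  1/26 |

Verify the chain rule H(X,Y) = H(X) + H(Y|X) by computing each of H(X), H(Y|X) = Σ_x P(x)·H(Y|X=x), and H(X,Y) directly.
H(X) = 0.3912 bits, H(Y|X) = 0.8808 bits, H(X,Y) = 1.2720 bits

Marginal of X (row sums):
  P(X=0) = 7/26 + 17/26 = 12/13
  P(X=1) = 1/26 + 1/26 = 1/13
H(X) = -[(12/13)·log₂(12/13) + (1/13)·log₂(1/13)]
  = 0.106594 + 0.284649 = 0.3912 bits

H(Y|X) = Σ_x P(x)·H(Y|X=x):
  X=0: P(X=0) = 12/13, P(Y|X=0) = (7/24, 17/24) → H(Y|X=0) = 0.870864
  X=1: P(X=1) = 1/13, P(Y|X=1) = (1/2, 1/2) → H(Y|X=1) = 1.000000
H(Y|X) = (12/13)·0.870864 + (1/13)·1.000000 = 0.8808 bits

H(X,Y) = -Σ_{x,y} P(x,y) log₂ P(x,y). Per-cell terms -P(x,y)·log₂P(x,y):
  X=0: 0.509677, 0.400793
  X=1: 0.180786, 0.180786
Sum of the 4 terms: H(X,Y) = 1.2720 bits

Chain rule check:
  H(X) + H(Y|X) = 0.3912 + 0.8808 = 1.2720 bits
  H(X,Y) = 1.2720 bits
✓ Chain rule verified.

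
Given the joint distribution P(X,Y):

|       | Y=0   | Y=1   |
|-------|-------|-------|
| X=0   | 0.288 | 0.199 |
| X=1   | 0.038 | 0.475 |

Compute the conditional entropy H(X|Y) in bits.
0.7594 bits

H(X|Y) = H(X,Y) - H(Y)

H(X,Y) = -Σ_{x,y} P(x,y) log₂ P(x,y). Per-cell terms -P(x,y)·log₂P(x,y):
  X=0: 0.517207, 0.463503
  X=1: 0.179279, 0.510150
Sum of the 4 terms: H(X,Y) = 1.670139 bits

Marginal of Y (column sums):
  P(Y=0) = 0.288 + 0.038 = 0.326
  P(Y=1) = 0.199 + 0.475 = 0.674
H(Y) = -[0.326·log₂(0.326) + 0.674·log₂(0.674)]
  = 0.527160 + 0.383627 = 0.910787 bits

H(X|Y) = H(X,Y) - H(Y) = 1.670139 - 0.910787 = 0.7594 bits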